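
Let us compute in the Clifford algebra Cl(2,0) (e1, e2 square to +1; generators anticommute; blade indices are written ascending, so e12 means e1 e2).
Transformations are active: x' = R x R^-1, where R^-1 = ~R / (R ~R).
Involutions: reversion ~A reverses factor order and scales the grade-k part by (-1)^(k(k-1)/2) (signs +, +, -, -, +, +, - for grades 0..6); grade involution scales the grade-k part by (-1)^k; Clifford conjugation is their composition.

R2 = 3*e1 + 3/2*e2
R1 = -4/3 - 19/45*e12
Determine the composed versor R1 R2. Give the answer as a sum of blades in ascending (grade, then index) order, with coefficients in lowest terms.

Distribute over the terms of R1 (each basis-blade product reordered to ascending indices, repeated generators contracted through their squares):
(-4/3) R2 = -4*e1 - 2*e2
(-19/45*e12) R2 = -19/30*e1 + 19/15*e2
Summing the partial products and collecting blades:
Answer: -139/30*e1 - 11/15*e2


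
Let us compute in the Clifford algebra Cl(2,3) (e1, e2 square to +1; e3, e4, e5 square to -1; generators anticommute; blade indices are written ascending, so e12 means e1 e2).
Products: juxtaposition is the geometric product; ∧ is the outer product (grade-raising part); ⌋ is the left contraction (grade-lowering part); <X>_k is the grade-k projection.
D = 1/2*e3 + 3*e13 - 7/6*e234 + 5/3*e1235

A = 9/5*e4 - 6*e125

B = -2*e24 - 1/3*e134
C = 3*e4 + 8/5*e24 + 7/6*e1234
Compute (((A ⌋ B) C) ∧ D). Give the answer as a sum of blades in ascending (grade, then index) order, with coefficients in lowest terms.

step 1: -18/5*e2 + 3/5*e13
step 2: -144/25*e4 - 23/2*e24 + 6*e134 - 24/25*e1234
step 3: 72/25*e34 - 432/25*e134 + 23/4*e234 + 69/2*e1234 + 48/5*e12345
Answer: 72/25*e34 - 432/25*e134 + 23/4*e234 + 69/2*e1234 + 48/5*e12345


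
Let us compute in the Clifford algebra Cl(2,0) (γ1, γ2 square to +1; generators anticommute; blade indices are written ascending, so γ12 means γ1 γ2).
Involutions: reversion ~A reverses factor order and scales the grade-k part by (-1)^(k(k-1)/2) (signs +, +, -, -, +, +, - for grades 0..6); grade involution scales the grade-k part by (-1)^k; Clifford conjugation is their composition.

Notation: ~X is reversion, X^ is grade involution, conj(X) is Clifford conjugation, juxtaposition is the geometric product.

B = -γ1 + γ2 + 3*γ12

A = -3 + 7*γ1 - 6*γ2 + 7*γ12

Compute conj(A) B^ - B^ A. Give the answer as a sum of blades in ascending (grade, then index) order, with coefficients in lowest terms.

first term: 8 - 14*γ1 - 11*γ2 - 8*γ12
second term: -8 - 14*γ1 - 11*γ2 - 8*γ12
Answer: 16


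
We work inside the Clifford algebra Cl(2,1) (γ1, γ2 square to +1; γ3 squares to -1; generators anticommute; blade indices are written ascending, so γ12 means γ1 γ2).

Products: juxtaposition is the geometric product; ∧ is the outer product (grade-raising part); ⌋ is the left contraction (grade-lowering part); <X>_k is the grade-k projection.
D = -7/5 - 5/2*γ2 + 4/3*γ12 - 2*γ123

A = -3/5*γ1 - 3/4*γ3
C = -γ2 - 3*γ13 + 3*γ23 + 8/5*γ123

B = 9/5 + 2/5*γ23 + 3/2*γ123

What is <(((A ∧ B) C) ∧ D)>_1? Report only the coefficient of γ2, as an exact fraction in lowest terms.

step 1: -27/25*γ1 - 27/20*γ3 - 6/25*γ123
step 2: -48/125 + 333/100*γ1 - 477/100*γ2 + 81/25*γ3 + 81/25*γ12 - 6/25*γ13 - 1539/500*γ23 - 81/25*γ123
step 3: 336/625 - 2331/500*γ1 + 3819/500*γ2 - 567/125*γ3 - 13373/1000*γ12 + 42/125*γ13 + 31023/2500*γ23 + 1128/125*γ123
step 4: -2331/500*γ1 + 3819/500*γ2 - 567/125*γ3
Answer: 3819/500


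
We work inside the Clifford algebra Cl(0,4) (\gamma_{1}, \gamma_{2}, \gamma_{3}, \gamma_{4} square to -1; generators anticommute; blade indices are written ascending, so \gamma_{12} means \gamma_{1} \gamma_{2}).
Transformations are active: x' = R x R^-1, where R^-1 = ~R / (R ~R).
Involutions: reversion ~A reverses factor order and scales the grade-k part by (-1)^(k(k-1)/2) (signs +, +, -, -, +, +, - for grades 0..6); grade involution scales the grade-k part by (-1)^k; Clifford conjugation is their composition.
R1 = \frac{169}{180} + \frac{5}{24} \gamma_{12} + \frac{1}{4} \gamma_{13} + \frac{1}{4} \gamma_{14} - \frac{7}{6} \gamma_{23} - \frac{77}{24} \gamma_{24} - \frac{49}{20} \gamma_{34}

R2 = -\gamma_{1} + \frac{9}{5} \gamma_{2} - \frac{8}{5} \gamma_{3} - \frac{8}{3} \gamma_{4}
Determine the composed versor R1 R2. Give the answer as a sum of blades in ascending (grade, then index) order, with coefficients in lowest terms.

Distribute over the terms of R2 (each basis-blade product reordered to ascending indices, repeated generators contracted through their squares):
R1 (-\gamma_{1}) = -\frac{169}{180} \gamma_{1} - \frac{5}{24} \gamma_{2} - \frac{1}{4} \gamma_{3} - \frac{1}{4} \gamma_{4} + \frac{7}{6} \gamma_{123} + \frac{77}{24} \gamma_{124} + \frac{49}{20} \gamma_{134}
R1 (\frac{9}{5} \gamma_{2}) = -\frac{3}{8} \gamma_{1} + \frac{169}{100} \gamma_{2} - \frac{21}{10} \gamma_{3} - \frac{231}{40} \gamma_{4} - \frac{9}{20} \gamma_{123} - \frac{9}{20} \gamma_{124} - \frac{441}{100} \gamma_{234}
R1 (-\frac{8}{5} \gamma_{3}) = \frac{2}{5} \gamma_{1} - \frac{28}{15} \gamma_{2} - \frac{338}{225} \gamma_{3} + \frac{98}{25} \gamma_{4} - \frac{1}{3} \gamma_{123} + \frac{2}{5} \gamma_{134} - \frac{77}{15} \gamma_{234}
R1 (-\frac{8}{3} \gamma_{4}) = \frac{2}{3} \gamma_{1} - \frac{77}{9} \gamma_{2} - \frac{98}{15} \gamma_{3} - \frac{338}{135} \gamma_{4} - \frac{5}{9} \gamma_{124} - \frac{2}{3} \gamma_{134} + \frac{28}{9} \gamma_{234}
Summing the partial products and collecting blades:
Answer: -\frac{89}{360} \gamma_{1} - \frac{16093}{1800} \gamma_{2} - \frac{9347}{900} \gamma_{3} - \frac{24887}{5400} \gamma_{4} + \frac{23}{60} \gamma_{123} + \frac{793}{360} \gamma_{124} + \frac{131}{60} \gamma_{134} - \frac{5789}{900} \gamma_{234}


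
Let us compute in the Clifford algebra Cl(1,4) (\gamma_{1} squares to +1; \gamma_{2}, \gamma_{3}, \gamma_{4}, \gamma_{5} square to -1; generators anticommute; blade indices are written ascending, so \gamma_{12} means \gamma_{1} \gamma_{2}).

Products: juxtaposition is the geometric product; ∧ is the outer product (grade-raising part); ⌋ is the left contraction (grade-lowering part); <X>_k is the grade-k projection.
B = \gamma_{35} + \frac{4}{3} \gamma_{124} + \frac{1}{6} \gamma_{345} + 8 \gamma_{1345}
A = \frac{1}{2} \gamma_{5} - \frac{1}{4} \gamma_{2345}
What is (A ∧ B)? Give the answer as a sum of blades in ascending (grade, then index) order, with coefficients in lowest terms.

step 1: -\frac{2}{3} \gamma_{1245}
Answer: -\frac{2}{3} \gamma_{1245}


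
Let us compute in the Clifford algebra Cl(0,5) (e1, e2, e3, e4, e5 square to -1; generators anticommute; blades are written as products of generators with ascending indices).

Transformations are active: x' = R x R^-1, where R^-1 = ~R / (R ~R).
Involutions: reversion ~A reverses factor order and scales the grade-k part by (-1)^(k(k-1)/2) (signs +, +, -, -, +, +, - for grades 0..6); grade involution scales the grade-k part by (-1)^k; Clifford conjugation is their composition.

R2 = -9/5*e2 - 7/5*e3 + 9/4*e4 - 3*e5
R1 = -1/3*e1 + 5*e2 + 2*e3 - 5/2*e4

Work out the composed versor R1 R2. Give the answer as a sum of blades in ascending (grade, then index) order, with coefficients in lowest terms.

Distribute over the terms of R1 (each basis-blade product reordered to ascending indices, repeated generators contracted through their squares):
(-1/3*e1) R2 = 3/5*e1 e2 + 7/15*e1 e3 - 3/4*e1 e4 + e1 e5
(5*e2) R2 = 9 - 7*e2 e3 + 45/4*e2 e4 - 15*e2 e5
(2*e3) R2 = 14/5 + 18/5*e2 e3 + 9/2*e3 e4 - 6*e3 e5
(-5/2*e4) R2 = 45/8 - 9/2*e2 e4 - 7/2*e3 e4 + 15/2*e4 e5
Summing the partial products and collecting blades:
Answer: 697/40 + 3/5*e1 e2 + 7/15*e1 e3 - 3/4*e1 e4 + e1 e5 - 17/5*e2 e3 + 27/4*e2 e4 - 15*e2 e5 + e3 e4 - 6*e3 e5 + 15/2*e4 e5


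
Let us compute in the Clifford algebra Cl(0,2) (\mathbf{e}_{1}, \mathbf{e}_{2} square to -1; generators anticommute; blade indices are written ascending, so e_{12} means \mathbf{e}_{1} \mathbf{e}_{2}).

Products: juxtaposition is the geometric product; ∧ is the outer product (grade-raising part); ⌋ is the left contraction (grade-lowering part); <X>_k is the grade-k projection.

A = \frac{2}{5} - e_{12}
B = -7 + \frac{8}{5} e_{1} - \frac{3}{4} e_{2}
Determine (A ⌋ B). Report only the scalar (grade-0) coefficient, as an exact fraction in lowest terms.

step 1: -\frac{14}{5} + \frac{16}{25} e_{1} - \frac{3}{10} e_{2}
Answer: -\frac{14}{5}


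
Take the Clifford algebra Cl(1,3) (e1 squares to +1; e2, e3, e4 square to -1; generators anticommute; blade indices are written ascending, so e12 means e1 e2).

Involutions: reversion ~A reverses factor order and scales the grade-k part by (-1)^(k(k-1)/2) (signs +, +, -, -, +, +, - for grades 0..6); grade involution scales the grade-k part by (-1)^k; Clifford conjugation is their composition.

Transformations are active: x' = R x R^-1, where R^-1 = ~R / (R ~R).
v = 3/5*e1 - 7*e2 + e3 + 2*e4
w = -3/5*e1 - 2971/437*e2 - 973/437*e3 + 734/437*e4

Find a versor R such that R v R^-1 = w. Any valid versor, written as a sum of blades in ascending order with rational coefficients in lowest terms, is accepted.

A norm check does it: q(v) = q(w) = -1341/25, hence R = v + w = -6030/437*e2 - 536/437*e3 + 1608/437*e4 realises the map — parallel part kept, (v - w)/2 negated, v carried to w.
Answer: -6030/437*e2 - 536/437*e3 + 1608/437*e4


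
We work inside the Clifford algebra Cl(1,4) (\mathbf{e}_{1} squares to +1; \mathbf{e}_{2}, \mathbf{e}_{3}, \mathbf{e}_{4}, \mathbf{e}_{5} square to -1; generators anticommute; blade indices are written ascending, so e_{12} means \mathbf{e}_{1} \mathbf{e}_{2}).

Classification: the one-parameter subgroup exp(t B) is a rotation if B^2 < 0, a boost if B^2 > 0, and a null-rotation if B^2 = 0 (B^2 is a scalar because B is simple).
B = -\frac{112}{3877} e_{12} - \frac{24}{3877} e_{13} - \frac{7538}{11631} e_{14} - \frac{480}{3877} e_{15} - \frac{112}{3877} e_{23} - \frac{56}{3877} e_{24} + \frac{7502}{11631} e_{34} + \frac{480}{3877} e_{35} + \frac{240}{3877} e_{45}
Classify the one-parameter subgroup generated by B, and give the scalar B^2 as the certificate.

B^2 term by term: the squares give (-\frac{112}{3877})^2*(e_{12})^2 + (-\frac{24}{3877})^2*(e_{13})^2 + (-\frac{7538}{11631})^2*(e_{14})^2 + (-\frac{480}{3877})^2*(e_{15})^2 + (-\frac{112}{3877})^2*(e_{23})^2 + (-\frac{56}{3877})^2*(e_{24})^2 + (\frac{7502}{11631})^2*(e_{34})^2 + (\frac{480}{3877})^2*(e_{35})^2 + (\frac{240}{3877})^2*(e_{45})^2 = \frac{12544}{15031129}*(+1) + \frac{576}{15031129}*(+1) + \frac{56821444}{135280161}*(+1) + \frac{230400}{15031129}*(+1) + \frac{12544}{15031129}*(-1) + \frac{3136}{15031129}*(-1) + \frac{56280004}{135280161}*(-1) + \frac{230400}{15031129}*(-1) + \frac{57600}{15031129}*(-1) = 0 (each basis 2-blade squares to minus the product of its generators' squares); cross terms between blades sharing an index anticommute and cancel; the commuting (index-disjoint) pairs give grade-4 terms 2*c*c'*(blade product), which cancel blade by blade — e_{1234}: -\frac{1680448}{45093387} - \frac{2688}{15031129} + \frac{1688512}{45093387} = 0; e_{1235}: -\frac{107520}{15031129} + \frac{107520}{15031129} = 0; e_{1245}: -\frac{53760}{15031129} + \frac{53760}{15031129} = 0; e_{1345}: -\frac{11520}{15031129} + \frac{2412160}{15031129} - \frac{2400640}{15031129} = 0; e_{2345}: -\frac{53760}{15031129} + \frac{53760}{15031129} = 0 — confirming B is simple. So B^2 = 0.
Answer: null-rotation, certificate B^2 = 0. Because 0 is invariant under every versor sandwich, the classification follows from its sign alone.


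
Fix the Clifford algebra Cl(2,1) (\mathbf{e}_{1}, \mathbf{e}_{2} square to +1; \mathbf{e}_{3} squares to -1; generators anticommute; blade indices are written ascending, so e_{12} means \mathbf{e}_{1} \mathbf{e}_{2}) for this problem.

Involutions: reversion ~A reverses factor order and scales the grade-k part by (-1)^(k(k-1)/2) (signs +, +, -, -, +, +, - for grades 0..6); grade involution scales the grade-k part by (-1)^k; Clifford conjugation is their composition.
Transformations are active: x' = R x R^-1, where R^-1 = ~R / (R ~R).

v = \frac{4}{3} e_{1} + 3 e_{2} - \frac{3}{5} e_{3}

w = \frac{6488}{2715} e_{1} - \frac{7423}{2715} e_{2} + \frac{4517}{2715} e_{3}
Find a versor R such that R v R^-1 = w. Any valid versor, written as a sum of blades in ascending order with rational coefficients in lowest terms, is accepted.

Construction: equal norms (both \frac{2344}{225}) license R = v + w = \frac{10108}{2715} e_{1} + \frac{722}{2715} e_{2} + \frac{2888}{2715} e_{3} — nothing changes along that direction, while (v - w)/2 changes sign, so v maps onto w.
Answer: \frac{10108}{2715} e_{1} + \frac{722}{2715} e_{2} + \frac{2888}{2715} e_{3}


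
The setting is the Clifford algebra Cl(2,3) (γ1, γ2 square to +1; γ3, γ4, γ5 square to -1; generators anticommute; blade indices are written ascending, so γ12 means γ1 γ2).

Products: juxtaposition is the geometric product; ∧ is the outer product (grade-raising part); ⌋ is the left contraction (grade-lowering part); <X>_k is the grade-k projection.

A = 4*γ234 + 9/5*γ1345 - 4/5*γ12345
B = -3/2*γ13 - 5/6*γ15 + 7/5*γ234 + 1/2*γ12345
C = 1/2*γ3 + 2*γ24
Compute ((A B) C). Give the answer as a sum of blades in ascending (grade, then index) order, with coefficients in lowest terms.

step 1: -26/5 + 9/10*γ2 + 22/25*γ15 - 3/2*γ34 - 27/10*γ45 + 6*γ124 + 63/25*γ125 - 2/3*γ234 - 6/5*γ245 + 10/3*γ12345
step 2: 12*γ1 - 19/15*γ3 + 21/20*γ4 - 12/5*γ5 + 69/20*γ23 - 161/15*γ24 - 27/5*γ25 - 533/75*γ135 + 126/25*γ145 - 27/20*γ345 - 3*γ1234 - 63/50*γ1235 + 7/75*γ1245 - 3/5*γ2345
Answer: 12*γ1 - 19/15*γ3 + 21/20*γ4 - 12/5*γ5 + 69/20*γ23 - 161/15*γ24 - 27/5*γ25 - 533/75*γ135 + 126/25*γ145 - 27/20*γ345 - 3*γ1234 - 63/50*γ1235 + 7/75*γ1245 - 3/5*γ2345


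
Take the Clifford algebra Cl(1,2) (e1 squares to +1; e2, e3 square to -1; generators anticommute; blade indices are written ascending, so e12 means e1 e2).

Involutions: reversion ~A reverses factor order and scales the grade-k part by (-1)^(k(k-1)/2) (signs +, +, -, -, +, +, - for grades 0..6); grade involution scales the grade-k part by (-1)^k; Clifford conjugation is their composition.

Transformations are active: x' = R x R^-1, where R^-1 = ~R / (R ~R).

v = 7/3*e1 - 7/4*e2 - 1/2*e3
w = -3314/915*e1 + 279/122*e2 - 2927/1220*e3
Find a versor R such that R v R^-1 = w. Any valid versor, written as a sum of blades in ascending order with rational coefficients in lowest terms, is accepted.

Take R = v + w = -393/305*e1 + 131/244*e2 - 3537/1220*e3. Because q(v) = q(w) = 307/144, conjugation by R sends v exactly to w.
Answer: -393/305*e1 + 131/244*e2 - 3537/1220*e3


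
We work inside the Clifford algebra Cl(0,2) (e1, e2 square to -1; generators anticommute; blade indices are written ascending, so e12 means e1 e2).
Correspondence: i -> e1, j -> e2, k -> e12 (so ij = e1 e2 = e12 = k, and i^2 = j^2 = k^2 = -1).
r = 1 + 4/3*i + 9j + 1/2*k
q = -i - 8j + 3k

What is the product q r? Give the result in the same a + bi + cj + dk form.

In blades: q = -e1 - 8*e2 + 3*e12, r = 1 + 4/3*e1 + 9*e2 + 1/2*e12.
Distribute q over r term by term (generator squares from the signature, products reordered to ascending indices): (-e1)*r = 4/3 - e1 + 1/2*e2 - 9*e12; (-8*e2)*r = 72 - 4*e1 - 8*e2 + 32/3*e12; (3*e12)*r = -3/2 - 27*e1 + 4*e2 + 3*e12.
Sum: 431/6 - 32*e1 - 7/2*e2 + 14/3*e12; translating back through the correspondence:
Answer: 431/6 - 32i - 7/2*j + 14/3*k


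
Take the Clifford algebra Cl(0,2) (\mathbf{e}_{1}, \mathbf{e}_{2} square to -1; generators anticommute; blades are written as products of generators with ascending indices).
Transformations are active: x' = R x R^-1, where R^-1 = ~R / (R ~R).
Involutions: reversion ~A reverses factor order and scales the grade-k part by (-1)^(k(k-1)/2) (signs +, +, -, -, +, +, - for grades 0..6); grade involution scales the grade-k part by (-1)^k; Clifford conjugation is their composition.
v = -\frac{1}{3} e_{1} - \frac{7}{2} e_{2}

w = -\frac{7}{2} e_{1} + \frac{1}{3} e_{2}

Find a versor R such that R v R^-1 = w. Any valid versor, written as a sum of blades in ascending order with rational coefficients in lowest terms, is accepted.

A norm check does it: q(v) = q(w) = -\frac{445}{36}, hence R = v + w = -\frac{23}{6} e_{1} - \frac{19}{6} e_{2} realises the map — parallel part kept, (v - w)/2 negated, v carried to w.
Answer: -\frac{23}{6} e_{1} - \frac{19}{6} e_{2}


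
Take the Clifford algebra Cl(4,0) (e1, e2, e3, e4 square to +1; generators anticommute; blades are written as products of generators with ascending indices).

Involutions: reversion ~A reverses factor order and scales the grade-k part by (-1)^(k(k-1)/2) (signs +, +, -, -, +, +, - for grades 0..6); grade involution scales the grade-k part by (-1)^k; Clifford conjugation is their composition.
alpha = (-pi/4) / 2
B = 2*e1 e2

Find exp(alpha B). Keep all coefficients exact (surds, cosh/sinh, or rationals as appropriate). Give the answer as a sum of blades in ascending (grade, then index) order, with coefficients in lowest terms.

B^2 = (2)^2*(e1 e2)^2 = 4*(-1) = -4 (a basis 2-blade squares to minus the product of its generators' squares).
B^2 = -4 — since the square is negative, the closed form is circular: l = 2, alpha*l = -pi/4, so exp(alpha B) = cos(-pi/4) + (sin(-pi/4)/2)*B = sqrt(2)/2 + (-sqrt(2)/4)*B.
Answer: sqrt(2)/2 - sqrt(2)/2*e1 e2


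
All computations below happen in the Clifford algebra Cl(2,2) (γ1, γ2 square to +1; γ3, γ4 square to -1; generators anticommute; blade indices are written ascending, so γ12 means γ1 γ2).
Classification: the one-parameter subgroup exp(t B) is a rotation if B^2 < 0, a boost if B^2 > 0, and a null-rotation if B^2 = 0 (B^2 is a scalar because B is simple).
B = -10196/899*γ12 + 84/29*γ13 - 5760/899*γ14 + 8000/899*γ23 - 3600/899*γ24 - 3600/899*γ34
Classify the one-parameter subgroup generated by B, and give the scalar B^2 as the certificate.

B^2 term by term: the squares give (-10196/899)^2*(γ12)^2 + (84/29)^2*(γ13)^2 + (-5760/899)^2*(γ14)^2 + (8000/899)^2*(γ23)^2 + (-3600/899)^2*(γ24)^2 + (-3600/899)^2*(γ34)^2 = 103958416/808201*(-1) + 7056/841*(+1) + 33177600/808201*(+1) + 64000000/808201*(+1) + 12960000/808201*(+1) + 12960000/808201*(-1) = 0 (each basis 2-blade squares to minus the product of its generators' squares); cross terms between blades sharing an index anticommute and cancel; the commuting (index-disjoint) pairs give grade-4 terms 2*c*c'*(blade product), which cancel blade by blade — γ1234: 73411200/808201 + 604800/26071 - 92160000/808201 = 0 — confirming B is simple. So B^2 = 0.
Answer: null-rotation, certificate B^2 = 0. One invariant decides it: the square 0 survives every conjugation, and its sign is exactly the classification.


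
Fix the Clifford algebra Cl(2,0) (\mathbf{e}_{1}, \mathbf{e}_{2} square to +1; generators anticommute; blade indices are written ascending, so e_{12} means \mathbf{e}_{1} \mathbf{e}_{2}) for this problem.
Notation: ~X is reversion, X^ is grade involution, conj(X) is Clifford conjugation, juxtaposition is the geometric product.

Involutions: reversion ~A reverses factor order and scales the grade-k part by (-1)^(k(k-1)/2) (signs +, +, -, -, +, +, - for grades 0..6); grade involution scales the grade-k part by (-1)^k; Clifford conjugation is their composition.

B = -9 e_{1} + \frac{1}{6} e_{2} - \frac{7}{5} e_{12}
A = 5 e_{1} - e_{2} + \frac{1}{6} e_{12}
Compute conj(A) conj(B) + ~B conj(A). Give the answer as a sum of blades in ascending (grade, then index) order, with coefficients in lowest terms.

first term: -\frac{674}{15} - \frac{247}{180} e_{1} - \frac{11}{2} e_{2} - \frac{49}{6} e_{12}
second term: \frac{227}{5} + \frac{257}{180} e_{1} + \frac{17}{2} e_{2} - \frac{49}{6} e_{12}
Answer: \frac{7}{15} + \frac{1}{18} e_{1} + 3 e_{2} - \frac{49}{3} e_{12}


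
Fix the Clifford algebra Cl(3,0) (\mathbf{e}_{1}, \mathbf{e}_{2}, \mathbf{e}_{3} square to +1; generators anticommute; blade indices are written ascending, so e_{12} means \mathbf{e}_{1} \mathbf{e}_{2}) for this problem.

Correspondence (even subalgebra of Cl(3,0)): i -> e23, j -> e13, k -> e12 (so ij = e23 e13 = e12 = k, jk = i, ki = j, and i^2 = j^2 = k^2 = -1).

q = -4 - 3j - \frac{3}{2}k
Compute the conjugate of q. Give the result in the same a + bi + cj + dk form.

In blades: q = -4 - \frac{3}{2} e_{12} - 3 e_{13}.
Quaternion conjugation is reversion on the even subalgebra: the scalar is fixed and every grade-2 blade flips sign, giving -4 + \frac{3}{2} e_{12} + 3 e_{13}; translating back:
Answer: -4 + 3j + \frac{3}{2}k


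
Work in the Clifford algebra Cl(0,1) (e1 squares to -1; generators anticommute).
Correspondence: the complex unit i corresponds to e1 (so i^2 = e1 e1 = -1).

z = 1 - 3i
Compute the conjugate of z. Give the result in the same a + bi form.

In blades: z = 1 - 3*e1.
Conjugation here is Clifford conjugation: the scalar is fixed and the grade-1 and grade-2 blades all flip sign, giving 1 + 3*e1; translating back:
Answer: 1 + 3i


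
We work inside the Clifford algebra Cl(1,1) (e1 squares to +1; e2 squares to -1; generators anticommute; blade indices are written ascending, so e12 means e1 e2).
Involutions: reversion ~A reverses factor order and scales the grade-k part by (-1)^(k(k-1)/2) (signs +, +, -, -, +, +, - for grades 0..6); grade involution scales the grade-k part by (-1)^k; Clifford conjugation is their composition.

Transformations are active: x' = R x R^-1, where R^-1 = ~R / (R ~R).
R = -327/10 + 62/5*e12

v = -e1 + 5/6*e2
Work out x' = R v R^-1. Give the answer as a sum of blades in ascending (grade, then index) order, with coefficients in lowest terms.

~R = -327/10 - 62/5*e12, and R ~R = 91553/100, so R^-1 = ~R / (91553/100).
R v = 671/30*e1 - 297/20*e2
Answer: -4975/8323*e1 + 11359/49938*e2


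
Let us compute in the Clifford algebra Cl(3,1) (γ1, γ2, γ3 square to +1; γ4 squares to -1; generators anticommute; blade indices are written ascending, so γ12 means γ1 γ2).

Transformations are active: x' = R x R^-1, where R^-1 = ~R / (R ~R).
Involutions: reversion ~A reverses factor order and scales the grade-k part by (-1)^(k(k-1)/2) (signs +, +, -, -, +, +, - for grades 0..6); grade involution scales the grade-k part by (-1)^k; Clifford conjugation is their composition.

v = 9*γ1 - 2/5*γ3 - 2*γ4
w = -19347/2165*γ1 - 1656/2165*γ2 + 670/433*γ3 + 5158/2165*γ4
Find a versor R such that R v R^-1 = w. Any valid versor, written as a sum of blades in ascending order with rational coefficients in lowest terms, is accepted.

Construction: equal norms (both 1929/25) license R = v + w = 138/2165*γ1 - 1656/2165*γ2 + 2484/2165*γ3 + 828/2165*γ4 — nothing changes along that direction, while (v - w)/2 changes sign, so v maps onto w.
Answer: 138/2165*γ1 - 1656/2165*γ2 + 2484/2165*γ3 + 828/2165*γ4


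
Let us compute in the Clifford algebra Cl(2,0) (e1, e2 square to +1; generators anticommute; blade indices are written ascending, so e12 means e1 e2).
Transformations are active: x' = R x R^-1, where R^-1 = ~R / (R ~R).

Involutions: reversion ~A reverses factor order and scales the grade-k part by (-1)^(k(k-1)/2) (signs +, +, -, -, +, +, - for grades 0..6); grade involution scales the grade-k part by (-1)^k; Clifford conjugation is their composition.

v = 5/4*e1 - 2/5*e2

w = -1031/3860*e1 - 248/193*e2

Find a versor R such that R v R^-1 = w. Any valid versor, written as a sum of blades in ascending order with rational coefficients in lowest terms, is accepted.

Take R = v + w = 1897/1930*e1 - 1626/965*e2. Because q(v) = q(w) = 689/400, conjugation by R sends v exactly to w.
Answer: 1897/1930*e1 - 1626/965*e2


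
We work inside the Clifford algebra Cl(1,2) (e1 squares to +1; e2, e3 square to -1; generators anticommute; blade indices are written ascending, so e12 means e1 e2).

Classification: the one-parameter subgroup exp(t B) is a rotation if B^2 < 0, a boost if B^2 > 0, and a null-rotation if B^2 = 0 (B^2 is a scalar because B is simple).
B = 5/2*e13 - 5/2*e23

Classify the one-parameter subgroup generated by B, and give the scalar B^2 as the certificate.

B^2 term by term: the squares give (5/2)^2*(e13)^2 + (-5/2)^2*(e23)^2 = 25/4*(+1) + 25/4*(-1) = 0 (each basis 2-blade squares to minus the product of its generators' squares); cross terms between blades sharing an index anticommute and cancel. So B^2 = 0.
Answer: null-rotation, certificate B^2 = 0. Certificate logic: 0 is a conjugation-invariant scalar, so its sign fixes rotation versus boost versus null-rotation outright.


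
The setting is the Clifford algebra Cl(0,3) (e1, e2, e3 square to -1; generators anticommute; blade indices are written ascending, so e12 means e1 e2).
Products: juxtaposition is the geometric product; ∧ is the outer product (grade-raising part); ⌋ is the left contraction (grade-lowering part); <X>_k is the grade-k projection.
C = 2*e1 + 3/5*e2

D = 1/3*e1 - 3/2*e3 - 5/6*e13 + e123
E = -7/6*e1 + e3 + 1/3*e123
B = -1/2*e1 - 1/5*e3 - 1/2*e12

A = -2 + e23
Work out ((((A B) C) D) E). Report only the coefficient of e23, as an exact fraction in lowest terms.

step 1: e1 + 1/5*e2 + 2/5*e3 + e12 - 1/2*e13 - 1/2*e123
step 2: -53/25 - 3/5*e1 + 2*e2 - e3 + 1/5*e12 - 11/10*e13 + 19/25*e23 + 3/10*e123
step 3: -23/12 - 137/60*e1 - 43/300*e2 + 317/150*e3 + 17/12*e12 + 5*e13 - 8/3*e23 - 1/2*e123
step 4: -8899/1800 - 15/8*e1 + 193/72*e2 - 74/9*e3 - 223/600*e12 + 121/900*e13 + 31/900*e23 + 35/9*e123
Answer: 31/900


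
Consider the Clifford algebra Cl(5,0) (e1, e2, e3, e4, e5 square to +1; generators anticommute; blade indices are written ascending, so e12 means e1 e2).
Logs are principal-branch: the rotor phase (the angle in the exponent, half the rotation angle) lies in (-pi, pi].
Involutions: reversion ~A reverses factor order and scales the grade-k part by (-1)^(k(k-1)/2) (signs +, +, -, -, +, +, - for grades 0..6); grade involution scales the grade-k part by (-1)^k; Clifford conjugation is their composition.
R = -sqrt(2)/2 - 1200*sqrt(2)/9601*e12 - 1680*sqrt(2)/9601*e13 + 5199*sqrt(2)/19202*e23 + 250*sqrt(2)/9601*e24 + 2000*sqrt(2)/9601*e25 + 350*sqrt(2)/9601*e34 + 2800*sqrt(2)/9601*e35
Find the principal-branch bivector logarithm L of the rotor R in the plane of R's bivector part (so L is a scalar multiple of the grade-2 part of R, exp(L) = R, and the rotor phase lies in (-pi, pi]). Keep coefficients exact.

The scalar part of R is -sqrt(2)/2, so the principal-branch rotor phase is pinned; divide the bivector part by its sine to get the unit plane — L is the phase times that plane.
Concretely: cos(phase) = -sqrt(2)/2 gives phase = ±3*pi/4, and since phase/sin(phase) is even the sign is immaterial: L = (phase/sin(phase)) * <R>_2 = (3*sqrt(2)*pi/4) * <R>_2.
Answer: -1800*pi/9601*e12 - 2520*pi/9601*e13 + 15597*pi/38404*e23 + 375*pi/9601*e24 + 3000*pi/9601*e25 + 525*pi/9601*e34 + 4200*pi/9601*e35


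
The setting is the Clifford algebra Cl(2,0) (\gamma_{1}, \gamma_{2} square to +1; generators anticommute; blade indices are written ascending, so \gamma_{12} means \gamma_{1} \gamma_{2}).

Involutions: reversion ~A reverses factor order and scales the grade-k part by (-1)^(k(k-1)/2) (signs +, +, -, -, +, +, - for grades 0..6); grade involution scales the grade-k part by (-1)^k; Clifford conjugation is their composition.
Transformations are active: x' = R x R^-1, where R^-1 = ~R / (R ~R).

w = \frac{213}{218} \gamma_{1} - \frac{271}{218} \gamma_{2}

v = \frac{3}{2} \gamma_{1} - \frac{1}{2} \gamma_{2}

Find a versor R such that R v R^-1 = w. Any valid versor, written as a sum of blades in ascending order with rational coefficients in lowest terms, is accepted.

The midline construction: v and w both square to \frac{5}{2}, so reflecting in their sum \frac{270}{109} \gamma_{1} - \frac{190}{109} \gamma_{2} exchanges them.
Answer: \frac{270}{109} \gamma_{1} - \frac{190}{109} \gamma_{2}


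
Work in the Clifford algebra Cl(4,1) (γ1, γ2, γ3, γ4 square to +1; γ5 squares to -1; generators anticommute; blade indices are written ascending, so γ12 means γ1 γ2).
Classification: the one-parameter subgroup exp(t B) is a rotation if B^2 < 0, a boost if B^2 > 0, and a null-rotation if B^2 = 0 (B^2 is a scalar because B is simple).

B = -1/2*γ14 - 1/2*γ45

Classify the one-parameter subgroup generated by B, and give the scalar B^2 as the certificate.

B^2 term by term: the squares give (-1/2)^2*(γ14)^2 + (-1/2)^2*(γ45)^2 = 1/4*(-1) + 1/4*(+1) = 0 (each basis 2-blade squares to minus the product of its generators' squares); cross terms between blades sharing an index anticommute and cancel. So B^2 = 0.
Answer: null-rotation, certificate B^2 = 0. No conjugation can change B^2 = 0; the sign gives the class.


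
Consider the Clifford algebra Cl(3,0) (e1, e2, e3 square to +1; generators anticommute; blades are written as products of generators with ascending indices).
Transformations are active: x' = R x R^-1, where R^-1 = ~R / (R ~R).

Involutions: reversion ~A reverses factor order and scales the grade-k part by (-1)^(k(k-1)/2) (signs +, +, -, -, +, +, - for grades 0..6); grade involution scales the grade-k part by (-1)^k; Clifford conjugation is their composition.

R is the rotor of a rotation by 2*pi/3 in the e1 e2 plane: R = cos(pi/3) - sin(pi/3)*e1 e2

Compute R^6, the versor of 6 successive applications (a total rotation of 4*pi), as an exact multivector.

Because a rotor carries half the rotation angle, composing 6 copies of this e1 e2-plane rotor multiplies the phase: 6*(pi/3) = 2*pi, hence R^6 = cos(2*pi) - sin(2*pi)*e1 e2.
cos(2*pi) = 1 and sin(2*pi) = 0, so R^6 = 1. The total rotation 4*pi is 2 full turns, so every vector returns to itself, yet the rotor is +1, back on the identity sheet (an even number of 2*pi turns).
Answer: 1


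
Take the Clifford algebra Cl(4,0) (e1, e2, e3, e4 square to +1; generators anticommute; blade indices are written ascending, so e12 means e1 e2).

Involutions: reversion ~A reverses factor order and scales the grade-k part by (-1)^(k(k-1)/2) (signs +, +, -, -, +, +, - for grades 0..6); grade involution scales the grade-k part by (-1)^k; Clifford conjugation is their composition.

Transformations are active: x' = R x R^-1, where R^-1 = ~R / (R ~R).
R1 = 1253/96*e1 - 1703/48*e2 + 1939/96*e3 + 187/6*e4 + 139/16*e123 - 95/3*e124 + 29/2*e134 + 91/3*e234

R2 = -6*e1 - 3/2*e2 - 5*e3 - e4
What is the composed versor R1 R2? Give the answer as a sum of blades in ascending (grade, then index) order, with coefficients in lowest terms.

Distribute over the terms of R2 (each basis-blade product reordered to ascending indices, repeated generators contracted through their squares):
R1 (-6*e1) = -1253/16 - 1703/8*e12 + 1939/16*e13 + 187*e14 - 417/8*e23 + 190*e24 - 87*e34 + 182*e1234
R1 (-3/2*e2) = 1703/32 - 1253/64*e12 + 417/32*e13 - 95/2*e14 + 1939/64*e23 + 187/4*e24 - 91/2*e34 - 87/4*e1234
R1 (-5*e3) = -9695/96 - 695/16*e12 - 6265/96*e13 + 145/2*e14 + 8515/48*e23 + 455/3*e24 + 935/6*e34 - 475/3*e1234
R1 (-e4) = -187/6 + 95/3*e12 - 29/2*e13 - 1253/96*e14 - 91/3*e23 + 1703/48*e24 - 1939/96*e34 - 139/16*e1234
Summing the partial products and collecting blades:
Answer: -629/4 - 46891/192*e12 + 1307/24*e13 + 19099/96*e14 + 8015/64*e23 + 20347/48*e24 + 301/96*e34 - 325/48*e1234


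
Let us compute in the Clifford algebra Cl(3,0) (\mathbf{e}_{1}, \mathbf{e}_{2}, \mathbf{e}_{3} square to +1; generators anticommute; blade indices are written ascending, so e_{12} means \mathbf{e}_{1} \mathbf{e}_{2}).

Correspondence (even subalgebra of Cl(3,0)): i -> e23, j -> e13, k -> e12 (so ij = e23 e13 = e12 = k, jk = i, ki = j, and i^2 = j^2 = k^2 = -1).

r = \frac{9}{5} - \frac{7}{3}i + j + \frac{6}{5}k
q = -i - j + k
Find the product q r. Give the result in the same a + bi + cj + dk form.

In blades: q = e_{12} - e_{13} - e_{23}, r = \frac{9}{5} + \frac{6}{5} e_{12} + e_{13} - \frac{7}{3} e_{23}.
Distribute q over r term by term (generator squares from the signature, products reordered to ascending indices): (e_{12})*r = -\frac{6}{5} + \frac{9}{5} e_{12} - \frac{7}{3} e_{13} - e_{23}; (-e_{13})*r = 1 - \frac{7}{3} e_{12} - \frac{9}{5} e_{13} - \frac{6}{5} e_{23}; (-e_{23})*r = -\frac{7}{3} - e_{12} + \frac{6}{5} e_{13} - \frac{9}{5} e_{23}.
Sum: -\frac{38}{15} - \frac{23}{15} e_{12} - \frac{44}{15} e_{13} - 4 e_{23}; translating back through the correspondence:
Answer: -\frac{38}{15} - 4i - \frac{44}{15}j - \frac{23}{15}k


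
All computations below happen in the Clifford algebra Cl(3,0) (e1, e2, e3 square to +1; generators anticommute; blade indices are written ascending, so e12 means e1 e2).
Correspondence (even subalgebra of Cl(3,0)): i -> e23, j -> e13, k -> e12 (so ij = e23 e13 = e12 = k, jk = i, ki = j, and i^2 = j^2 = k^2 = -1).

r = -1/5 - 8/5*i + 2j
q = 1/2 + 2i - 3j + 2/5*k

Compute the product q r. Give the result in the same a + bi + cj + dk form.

In blades: q = 1/2 + 2/5*e12 - 3*e13 + 2*e23, r = -1/5 + 2*e13 - 8/5*e23.
Distribute q over r term by term (generator squares from the signature, products reordered to ascending indices): (1/2)*r = -1/10 + e13 - 4/5*e23; (2/5*e12)*r = -2/25*e12 - 16/25*e13 - 4/5*e23; (-3*e13)*r = 6 - 24/5*e12 + 3/5*e13; (2*e23)*r = 16/5 + 4*e12 - 2/5*e23.
Sum: 91/10 - 22/25*e12 + 24/25*e13 - 2*e23; translating back through the correspondence:
Answer: 91/10 - 2i + 24/25*j - 22/25*k


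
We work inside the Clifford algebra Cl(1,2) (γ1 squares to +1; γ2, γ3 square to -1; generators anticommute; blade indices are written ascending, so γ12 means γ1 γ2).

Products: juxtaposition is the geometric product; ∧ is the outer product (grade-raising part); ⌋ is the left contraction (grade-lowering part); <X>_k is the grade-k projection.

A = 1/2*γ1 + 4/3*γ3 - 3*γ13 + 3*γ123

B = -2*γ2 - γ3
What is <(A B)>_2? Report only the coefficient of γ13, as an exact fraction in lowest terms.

step 1: 4/3 - 3*γ1 + 2*γ12 - 13/2*γ13 + 8/3*γ23 - 6*γ123
step 2: 2*γ12 - 13/2*γ13 + 8/3*γ23
Answer: -13/2


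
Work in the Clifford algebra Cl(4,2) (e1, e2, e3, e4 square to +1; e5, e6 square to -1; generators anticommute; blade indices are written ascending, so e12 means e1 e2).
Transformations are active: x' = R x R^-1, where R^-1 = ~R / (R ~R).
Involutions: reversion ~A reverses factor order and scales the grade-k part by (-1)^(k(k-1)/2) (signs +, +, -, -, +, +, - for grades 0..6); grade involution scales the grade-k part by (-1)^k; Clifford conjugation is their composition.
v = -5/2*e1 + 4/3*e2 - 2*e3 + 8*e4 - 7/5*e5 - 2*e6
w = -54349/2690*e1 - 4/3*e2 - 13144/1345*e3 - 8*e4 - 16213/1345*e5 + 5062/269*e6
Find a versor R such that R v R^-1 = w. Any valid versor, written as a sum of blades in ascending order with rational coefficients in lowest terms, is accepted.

Sketch: the shared square 63061/900 makes R = v + w = -30537/1345*e1 - 15834/1345*e3 - 18096/1345*e5 + 4524/269*e6 the natural versor; its sandwich fixes that direction, negates (v - w)/2, and sends v to w.
Answer: -30537/1345*e1 - 15834/1345*e3 - 18096/1345*e5 + 4524/269*e6


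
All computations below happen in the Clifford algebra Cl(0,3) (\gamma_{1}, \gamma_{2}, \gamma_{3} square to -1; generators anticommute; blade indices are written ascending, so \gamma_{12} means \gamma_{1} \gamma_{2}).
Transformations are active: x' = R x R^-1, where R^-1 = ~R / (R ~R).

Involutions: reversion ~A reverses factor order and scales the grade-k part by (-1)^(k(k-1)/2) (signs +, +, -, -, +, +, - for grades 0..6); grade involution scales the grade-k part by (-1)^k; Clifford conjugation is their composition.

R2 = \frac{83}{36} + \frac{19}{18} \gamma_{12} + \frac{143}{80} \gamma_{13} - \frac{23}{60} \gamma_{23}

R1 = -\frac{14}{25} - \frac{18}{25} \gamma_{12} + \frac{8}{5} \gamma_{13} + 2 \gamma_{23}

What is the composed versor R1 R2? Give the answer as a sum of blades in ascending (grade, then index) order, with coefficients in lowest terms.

Distribute over the terms of R1 (each basis-blade product reordered to ascending indices, repeated generators contracted through their squares):
(-\frac{14}{25}) R2 = -\frac{581}{450} - \frac{133}{225} \gamma_{12} - \frac{1001}{1000} \gamma_{13} + \frac{161}{750} \gamma_{23}
(-\frac{18}{25} \gamma_{12}) R2 = \frac{19}{25} - \frac{83}{50} \gamma_{12} - \frac{69}{250} \gamma_{13} - \frac{1287}{1000} \gamma_{23}
(\frac{8}{5} \gamma_{13}) R2 = -\frac{143}{50} - \frac{46}{75} \gamma_{12} + \frac{166}{45} \gamma_{13} - \frac{76}{45} \gamma_{23}
(2 \gamma_{23}) R2 = \frac{23}{30} - \frac{143}{40} \gamma_{12} + \frac{19}{9} \gamma_{13} + \frac{83}{18} \gamma_{23}
Summing the partial products and collecting blades:
Answer: -\frac{1181}{450} - \frac{11591}{1800} \gamma_{12} + \frac{4523}{1000} \gamma_{13} + \frac{16649}{9000} \gamma_{23}


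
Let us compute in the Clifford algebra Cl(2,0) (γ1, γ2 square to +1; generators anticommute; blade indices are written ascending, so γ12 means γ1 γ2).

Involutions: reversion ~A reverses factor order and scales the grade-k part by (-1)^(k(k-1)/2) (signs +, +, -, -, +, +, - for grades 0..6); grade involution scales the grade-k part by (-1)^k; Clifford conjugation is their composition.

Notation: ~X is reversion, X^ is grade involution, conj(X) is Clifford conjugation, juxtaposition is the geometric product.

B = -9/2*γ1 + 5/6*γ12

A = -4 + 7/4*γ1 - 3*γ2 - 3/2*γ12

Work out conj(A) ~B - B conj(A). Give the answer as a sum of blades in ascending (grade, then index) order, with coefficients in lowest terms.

first term: 73/8 + 41/2*γ1 + 197/24*γ2 + 101/6*γ12
second term: 53/8 + 41/2*γ1 - 127/24*γ2 - 101/6*γ12
Answer: 5/2 + 27/2*γ2 + 101/3*γ12


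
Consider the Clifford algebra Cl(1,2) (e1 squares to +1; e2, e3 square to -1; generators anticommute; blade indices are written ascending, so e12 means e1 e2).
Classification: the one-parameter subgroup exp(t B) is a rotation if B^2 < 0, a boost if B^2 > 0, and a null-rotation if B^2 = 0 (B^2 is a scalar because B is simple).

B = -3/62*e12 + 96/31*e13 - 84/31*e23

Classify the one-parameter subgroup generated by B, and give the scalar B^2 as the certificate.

B^2 term by term: the squares give (-3/62)^2*(e12)^2 + (96/31)^2*(e13)^2 + (-84/31)^2*(e23)^2 = 9/3844*(+1) + 9216/961*(+1) + 7056/961*(-1) = 9/4 (each basis 2-blade squares to minus the product of its generators' squares); cross terms between blades sharing an index anticommute and cancel. So B^2 = 9/4.
Answer: boost, certificate B^2 = 9/4. The invariant at work: B^2 = 9/4 is unchanged by conjugation, hence its sign classifies the subgroup whatever basis B is written in.


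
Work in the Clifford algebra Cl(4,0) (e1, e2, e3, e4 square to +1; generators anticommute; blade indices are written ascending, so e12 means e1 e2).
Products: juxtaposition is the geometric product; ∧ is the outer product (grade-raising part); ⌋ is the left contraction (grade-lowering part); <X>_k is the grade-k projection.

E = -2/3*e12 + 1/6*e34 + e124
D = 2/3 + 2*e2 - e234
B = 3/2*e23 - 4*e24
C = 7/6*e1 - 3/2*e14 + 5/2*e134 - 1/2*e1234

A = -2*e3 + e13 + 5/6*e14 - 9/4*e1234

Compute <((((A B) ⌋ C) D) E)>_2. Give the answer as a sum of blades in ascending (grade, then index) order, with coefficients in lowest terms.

step 1: 3*e2 + 11/6*e12 + 9*e13 + 27/8*e14 - 8*e234 + 21/4*e1234
step 2: 39/16 + 4*e1 + 135/16*e3 - 45/2*e4 + 27/16*e23 - 9/2*e24 + 11/12*e34 + 3/2*e134
step 3: 13/8 + 8/3*e1 + 139/24*e2 + 27/4*e3 - 69/16*e4 + 19/2*e12 + 27/4*e23 + 807/16*e24 + 11/18*e34 + e134 - 29/48*e234 - e1234
step 4: 673/108 - 6731/144*e1 - 161/96*e2 + 55/32*e3 - 67/8*e4 - 251/48*e12 + 245/48*e13 + 167/6*e14 - 237/32*e23 + 91/24*e24 - 19/48*e34 - 35/9*e123 + 9/2*e124 - 161/24*e134 + 43/144*e234 + 214/27*e1234
step 5: -251/48*e12 + 245/48*e13 + 167/6*e14 - 237/32*e23 + 91/24*e24 - 19/48*e34
Answer: -251/48*e12 + 245/48*e13 + 167/6*e14 - 237/32*e23 + 91/24*e24 - 19/48*e34


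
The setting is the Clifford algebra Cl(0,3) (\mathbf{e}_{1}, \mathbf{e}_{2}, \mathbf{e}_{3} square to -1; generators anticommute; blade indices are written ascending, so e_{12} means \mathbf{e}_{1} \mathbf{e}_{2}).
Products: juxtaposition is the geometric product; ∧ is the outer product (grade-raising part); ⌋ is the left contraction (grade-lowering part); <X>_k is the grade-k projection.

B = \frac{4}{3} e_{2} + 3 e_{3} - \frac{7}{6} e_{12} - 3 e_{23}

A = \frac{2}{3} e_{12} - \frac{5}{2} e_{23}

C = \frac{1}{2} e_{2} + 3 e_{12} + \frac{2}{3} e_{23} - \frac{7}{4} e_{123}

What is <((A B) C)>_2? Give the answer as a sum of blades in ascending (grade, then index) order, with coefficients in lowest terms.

step 1: -\frac{121}{18} - \frac{8}{9} e_{1} + \frac{15}{2} e_{2} - \frac{10}{3} e_{3} + \frac{59}{12} e_{13} + 2 e_{123}
step 2: -\frac{29}{4} + \frac{127}{6} e_{1} - \frac{553}{48} e_{2} - 11 e_{3} - \frac{139}{6} e_{12} - \frac{97}{8} e_{13} - \frac{2065}{108} e_{23} - \frac{139}{108} e_{123}
step 3: -\frac{139}{6} e_{12} - \frac{97}{8} e_{13} - \frac{2065}{108} e_{23}
Answer: -\frac{139}{6} e_{12} - \frac{97}{8} e_{13} - \frac{2065}{108} e_{23}
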